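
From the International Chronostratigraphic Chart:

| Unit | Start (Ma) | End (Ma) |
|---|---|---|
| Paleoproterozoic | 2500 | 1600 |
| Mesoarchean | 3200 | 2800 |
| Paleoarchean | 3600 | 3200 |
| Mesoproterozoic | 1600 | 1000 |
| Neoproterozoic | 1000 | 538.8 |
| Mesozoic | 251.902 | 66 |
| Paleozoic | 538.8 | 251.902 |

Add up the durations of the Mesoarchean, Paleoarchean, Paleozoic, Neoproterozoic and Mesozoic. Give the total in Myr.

Duration is start − end for each: (3200 − 2800) + (3600 − 3200) + (538.8 − 251.902) + (1000 − 538.8) + (251.902 − 66).
That is 400 + 400 + 286.898 + 461.2 + 185.902, which totals 1734 million years.

1734 million years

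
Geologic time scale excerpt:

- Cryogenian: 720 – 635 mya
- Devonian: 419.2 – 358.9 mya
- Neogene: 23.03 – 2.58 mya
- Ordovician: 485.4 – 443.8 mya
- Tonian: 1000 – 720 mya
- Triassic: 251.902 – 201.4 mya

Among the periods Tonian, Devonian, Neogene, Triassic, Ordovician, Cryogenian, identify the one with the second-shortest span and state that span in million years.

Ordovician, 41.6 million years

Durations: Tonian 280; Devonian 60.3; Neogene 20.45; Triassic 50.502; Ordovician 41.6; Cryogenian 85 Myr.
Sorted shortest-first: Neogene (20.45), Ordovician (41.6), Triassic (50.502), Devonian (60.3), Cryogenian (85), Tonian (280).
The second shortest is Ordovician at 41.6 Myr.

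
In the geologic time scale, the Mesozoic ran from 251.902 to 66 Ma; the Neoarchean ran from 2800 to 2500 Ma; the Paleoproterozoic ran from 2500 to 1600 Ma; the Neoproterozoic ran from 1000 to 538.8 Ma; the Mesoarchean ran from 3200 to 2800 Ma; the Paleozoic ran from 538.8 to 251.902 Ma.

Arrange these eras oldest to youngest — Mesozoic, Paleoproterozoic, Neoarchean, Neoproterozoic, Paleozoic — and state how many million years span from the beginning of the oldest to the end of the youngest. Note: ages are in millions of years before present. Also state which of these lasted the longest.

Start ages (Ma): Neoarchean 2800, Paleoproterozoic 2500, Neoproterozoic 1000, Paleozoic 538.8, Mesozoic 251.902.
Ordered oldest to youngest: Neoarchean, Paleoproterozoic, Neoproterozoic, Paleozoic, Mesozoic.
Span = 2800 − 66 = 2734 Myr.
Durations: Paleozoic 286.898, Mesozoic 185.902, Neoarchean 300, Paleoproterozoic 900, Neoproterozoic 461.2 → longest is Paleoproterozoic (900 Myr).

Neoarchean → Paleoproterozoic → Neoproterozoic → Paleozoic → Mesozoic; total span 2734 Myr; longest is Paleoproterozoic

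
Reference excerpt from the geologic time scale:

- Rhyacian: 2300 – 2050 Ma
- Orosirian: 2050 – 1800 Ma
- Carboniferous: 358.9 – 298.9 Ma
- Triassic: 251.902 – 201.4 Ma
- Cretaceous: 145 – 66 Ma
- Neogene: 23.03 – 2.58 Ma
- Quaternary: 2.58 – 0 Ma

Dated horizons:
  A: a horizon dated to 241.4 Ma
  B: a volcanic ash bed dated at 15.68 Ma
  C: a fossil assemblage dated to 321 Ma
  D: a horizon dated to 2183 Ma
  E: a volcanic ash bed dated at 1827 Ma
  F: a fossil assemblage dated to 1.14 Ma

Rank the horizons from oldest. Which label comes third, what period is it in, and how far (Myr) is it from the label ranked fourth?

C, in the Carboniferous; 79.6 million years to A

Sorted oldest-first by Ma: D (2183), E (1827), C (321), A (241.4), B (15.68), F (1.14).
The third oldest is C at 321 Ma, which lies in 358.9–298.9 Ma: the Carboniferous.
The fourth oldest is A at 241.4 Ma; separation = |321 − 241.4| = 79.6 Myr.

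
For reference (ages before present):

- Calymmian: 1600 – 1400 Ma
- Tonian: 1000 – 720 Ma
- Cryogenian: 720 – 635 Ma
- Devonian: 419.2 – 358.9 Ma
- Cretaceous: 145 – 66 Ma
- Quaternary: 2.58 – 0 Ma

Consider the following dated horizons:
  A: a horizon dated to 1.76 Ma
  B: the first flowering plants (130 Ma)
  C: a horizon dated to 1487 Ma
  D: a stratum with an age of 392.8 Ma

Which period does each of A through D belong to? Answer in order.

A — Quaternary; B — Cretaceous; C — Calymmian; D — Devonian

Match each age against the start–end ranges in the excerpt: A = 1.76 Ma → Quaternary (2.58–0); B = 130 Ma → Cretaceous (145–66); C = 1487 Ma → Calymmian (1600–1400); D = 392.8 Ma → Devonian (419.2–358.9).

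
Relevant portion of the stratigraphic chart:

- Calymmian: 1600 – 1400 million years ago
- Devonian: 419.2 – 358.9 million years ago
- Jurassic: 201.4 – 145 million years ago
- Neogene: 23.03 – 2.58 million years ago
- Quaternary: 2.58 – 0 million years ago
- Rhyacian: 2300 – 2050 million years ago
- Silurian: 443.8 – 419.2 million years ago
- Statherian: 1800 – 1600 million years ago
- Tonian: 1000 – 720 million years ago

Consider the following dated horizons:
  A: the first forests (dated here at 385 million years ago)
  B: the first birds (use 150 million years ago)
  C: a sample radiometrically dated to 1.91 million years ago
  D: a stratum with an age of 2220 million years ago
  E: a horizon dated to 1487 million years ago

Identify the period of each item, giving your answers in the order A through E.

Match each age against the start–end ranges in the excerpt: A = 385 Ma → Devonian (419.2–358.9); B = 150 Ma → Jurassic (201.4–145); C = 1.91 Ma → Quaternary (2.58–0); D = 2220 Ma → Rhyacian (2300–2050); E = 1487 Ma → Calymmian (1600–1400).

A — Devonian; B — Jurassic; C — Quaternary; D — Rhyacian; E — Calymmian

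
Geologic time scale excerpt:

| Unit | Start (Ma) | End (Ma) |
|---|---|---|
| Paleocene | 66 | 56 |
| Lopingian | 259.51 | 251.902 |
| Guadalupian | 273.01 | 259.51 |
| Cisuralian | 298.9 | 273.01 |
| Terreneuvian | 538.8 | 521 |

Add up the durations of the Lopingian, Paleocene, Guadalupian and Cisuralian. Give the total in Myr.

Each duration: Lopingian = 7.608; Paleocene = 10; Guadalupian = 13.5; Cisuralian = 25.89.
Sum: 7.608 + 10 + 13.5 + 25.89 = 56.998 Myr.

56.998 million years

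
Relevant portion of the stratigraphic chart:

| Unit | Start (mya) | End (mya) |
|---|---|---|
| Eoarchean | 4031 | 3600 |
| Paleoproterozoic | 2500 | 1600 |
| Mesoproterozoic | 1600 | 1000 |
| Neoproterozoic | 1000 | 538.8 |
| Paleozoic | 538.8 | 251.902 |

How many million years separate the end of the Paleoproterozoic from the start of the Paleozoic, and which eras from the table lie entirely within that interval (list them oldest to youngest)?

The Paleoproterozoic closes at 1600 Ma and the Paleozoic opens at 538.8 Ma, so the interval is 1600 − 538.8 = 1061.2 Myr.
An era fits inside if it starts at or after 1600 Ma and ends at or before 538.8 Ma; oldest first that gives Mesoproterozoic, Neoproterozoic.

1061.2 million years; Mesoproterozoic, Neoproterozoic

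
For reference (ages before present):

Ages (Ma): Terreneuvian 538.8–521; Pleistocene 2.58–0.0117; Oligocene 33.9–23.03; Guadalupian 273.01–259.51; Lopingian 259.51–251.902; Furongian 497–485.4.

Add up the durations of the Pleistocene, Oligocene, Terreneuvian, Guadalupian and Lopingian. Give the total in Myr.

Duration is start − end for each: (2.58 − 0.0117) + (33.9 − 23.03) + (538.8 − 521) + (273.01 − 259.51) + (259.51 − 251.902).
That is 2.5683 + 10.87 + 17.8 + 13.5 + 7.608, which totals 52.3463 million years.

52.3463 million years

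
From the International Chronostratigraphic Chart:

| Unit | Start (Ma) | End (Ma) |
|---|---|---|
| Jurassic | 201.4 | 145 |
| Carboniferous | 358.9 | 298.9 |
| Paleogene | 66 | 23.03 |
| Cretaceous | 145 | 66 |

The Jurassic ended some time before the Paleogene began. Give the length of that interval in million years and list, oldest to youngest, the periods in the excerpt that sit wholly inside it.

End of Jurassic = 145 Ma; start of Paleogene = 66 Ma.
Gap = 145 − 66 = 79 Myr.
Periods wholly inside 145–66 Ma: Cretaceous (145–66).

79 million years; Cretaceous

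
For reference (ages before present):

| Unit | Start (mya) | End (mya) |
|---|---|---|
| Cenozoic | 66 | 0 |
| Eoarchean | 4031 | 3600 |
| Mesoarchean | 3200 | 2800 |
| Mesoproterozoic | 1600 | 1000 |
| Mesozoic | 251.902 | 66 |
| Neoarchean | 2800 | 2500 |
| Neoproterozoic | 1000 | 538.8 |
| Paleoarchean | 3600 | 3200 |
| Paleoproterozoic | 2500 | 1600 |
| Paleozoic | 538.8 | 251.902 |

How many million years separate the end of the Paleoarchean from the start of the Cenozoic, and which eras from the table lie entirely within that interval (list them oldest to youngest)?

3134 million years; Mesoarchean, Neoarchean, Paleoproterozoic, Mesoproterozoic, Neoproterozoic, Paleozoic, Mesozoic

End of Paleoarchean = 3200 Ma; start of Cenozoic = 66 Ma.
Gap = 3200 − 66 = 3134 Myr.
Eras wholly inside 3200–66 Ma: Mesoarchean (3200–2800), Neoarchean (2800–2500), Paleoproterozoic (2500–1600), Mesoproterozoic (1600–1000), Neoproterozoic (1000–538.8), Paleozoic (538.8–251.902), Mesozoic (251.902–66).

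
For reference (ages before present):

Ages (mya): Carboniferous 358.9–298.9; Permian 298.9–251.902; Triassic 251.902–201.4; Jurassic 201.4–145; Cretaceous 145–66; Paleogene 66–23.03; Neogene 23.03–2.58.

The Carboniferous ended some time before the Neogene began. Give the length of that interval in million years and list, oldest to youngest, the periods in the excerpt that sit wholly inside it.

275.87 million years; Permian, Triassic, Jurassic, Cretaceous, Paleogene

End of Carboniferous = 298.9 Ma; start of Neogene = 23.03 Ma.
Gap = 298.9 − 23.03 = 275.87 Myr.
Periods wholly inside 298.9–23.03 Ma: Permian (298.9–251.902), Triassic (251.902–201.4), Jurassic (201.4–145), Cretaceous (145–66), Paleogene (66–23.03).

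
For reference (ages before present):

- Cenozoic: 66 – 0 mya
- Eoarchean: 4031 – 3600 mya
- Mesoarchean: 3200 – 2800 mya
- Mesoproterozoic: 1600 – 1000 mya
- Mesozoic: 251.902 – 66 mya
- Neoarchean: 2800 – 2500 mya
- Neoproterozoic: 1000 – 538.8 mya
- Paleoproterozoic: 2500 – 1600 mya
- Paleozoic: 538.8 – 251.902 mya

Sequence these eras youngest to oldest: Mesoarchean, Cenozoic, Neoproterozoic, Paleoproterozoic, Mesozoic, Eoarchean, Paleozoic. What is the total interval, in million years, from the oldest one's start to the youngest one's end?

Cenozoic, Mesozoic, Paleozoic, Neoproterozoic, Paleoproterozoic, Mesoarchean, Eoarchean; total span 4031 Myr

Start ages (Ma): Eoarchean 4031, Mesoarchean 3200, Paleoproterozoic 2500, Neoproterozoic 1000, Paleozoic 538.8, Mesozoic 251.902, Cenozoic 66.
Ordered youngest to oldest: Cenozoic, Mesozoic, Paleozoic, Neoproterozoic, Paleoproterozoic, Mesoarchean, Eoarchean.
Span = 4031 − 0 = 4031 Myr.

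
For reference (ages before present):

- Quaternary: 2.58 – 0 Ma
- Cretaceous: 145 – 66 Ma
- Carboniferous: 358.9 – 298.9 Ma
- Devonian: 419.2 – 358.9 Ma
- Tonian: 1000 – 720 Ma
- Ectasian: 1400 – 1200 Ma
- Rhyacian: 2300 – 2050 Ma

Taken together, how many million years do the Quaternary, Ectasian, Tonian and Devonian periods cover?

542.88 million years

Each duration: Quaternary = 2.58; Ectasian = 200; Tonian = 280; Devonian = 60.3.
Sum: 2.58 + 200 + 280 + 60.3 = 542.88 Myr.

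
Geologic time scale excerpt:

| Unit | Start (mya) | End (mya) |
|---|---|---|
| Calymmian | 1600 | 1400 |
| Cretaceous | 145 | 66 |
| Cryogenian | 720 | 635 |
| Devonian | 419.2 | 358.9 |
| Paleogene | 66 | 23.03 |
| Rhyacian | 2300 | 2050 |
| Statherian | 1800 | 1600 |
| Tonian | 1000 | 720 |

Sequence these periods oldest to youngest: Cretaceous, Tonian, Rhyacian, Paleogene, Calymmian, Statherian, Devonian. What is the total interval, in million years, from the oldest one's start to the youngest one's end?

Rhyacian → Statherian → Calymmian → Tonian → Devonian → Cretaceous → Paleogene; total span 2276.97 Myr

From the excerpt: Cretaceous 145–66; Tonian 1000–720; Rhyacian 2300–2050; Paleogene 66–23.03; Calymmian 1600–1400; Statherian 1800–1600; Devonian 419.2–358.9 (Ma).
Larger Ma is earlier, so the oldest is Rhyacian and the youngest is Paleogene; oldest to youngest: Rhyacian, Statherian, Calymmian, Tonian, Devonian, Cretaceous, Paleogene.
Oldest start 2300 minus youngest end 23.03 gives 2276.97 Myr overall.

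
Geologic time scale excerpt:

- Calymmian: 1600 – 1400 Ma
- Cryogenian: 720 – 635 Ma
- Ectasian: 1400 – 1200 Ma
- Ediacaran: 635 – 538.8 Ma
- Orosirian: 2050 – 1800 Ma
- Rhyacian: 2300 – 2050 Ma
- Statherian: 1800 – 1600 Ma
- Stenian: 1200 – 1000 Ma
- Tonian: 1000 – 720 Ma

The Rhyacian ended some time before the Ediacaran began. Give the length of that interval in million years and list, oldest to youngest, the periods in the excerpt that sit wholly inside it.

1415 million years; Orosirian, Statherian, Calymmian, Ectasian, Stenian, Tonian, Cryogenian

End of Rhyacian = 2050 Ma; start of Ediacaran = 635 Ma.
Gap = 2050 − 635 = 1415 Myr.
Periods wholly inside 2050–635 Ma: Orosirian (2050–1800), Statherian (1800–1600), Calymmian (1600–1400), Ectasian (1400–1200), Stenian (1200–1000), Tonian (1000–720), Cryogenian (720–635).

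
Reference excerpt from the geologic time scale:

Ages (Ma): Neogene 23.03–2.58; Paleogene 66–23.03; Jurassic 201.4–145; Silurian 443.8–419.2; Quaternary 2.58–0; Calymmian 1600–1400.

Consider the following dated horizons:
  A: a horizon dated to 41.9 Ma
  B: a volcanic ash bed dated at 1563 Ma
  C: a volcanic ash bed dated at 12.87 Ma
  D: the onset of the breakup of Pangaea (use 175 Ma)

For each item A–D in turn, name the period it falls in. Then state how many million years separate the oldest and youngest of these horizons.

A — Paleogene; B — Calymmian; C — Neogene; D — Jurassic; span 1550.13 million years

Match each age against the start–end ranges in the excerpt: A = 41.9 Ma → Paleogene (66–23.03); B = 1563 Ma → Calymmian (1600–1400); C = 12.87 Ma → Neogene (23.03–2.58); D = 175 Ma → Jurassic (201.4–145).
The largest age is 1563 Ma and the smallest is 12.87 Ma; their difference is 1550.13 Myr.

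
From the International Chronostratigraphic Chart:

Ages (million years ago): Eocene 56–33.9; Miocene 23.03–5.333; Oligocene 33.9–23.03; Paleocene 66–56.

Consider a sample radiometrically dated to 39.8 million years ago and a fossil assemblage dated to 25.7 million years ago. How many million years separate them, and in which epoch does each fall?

Elapsed time: 39.8 − 25.7 = 14.1 Myr.
39.8 Ma lies within 56–33.9 Ma: Eocene.
25.7 Ma lies within 33.9–23.03 Ma: Oligocene.

14.1 million years apart; the first in the Eocene, the second in the Oligocene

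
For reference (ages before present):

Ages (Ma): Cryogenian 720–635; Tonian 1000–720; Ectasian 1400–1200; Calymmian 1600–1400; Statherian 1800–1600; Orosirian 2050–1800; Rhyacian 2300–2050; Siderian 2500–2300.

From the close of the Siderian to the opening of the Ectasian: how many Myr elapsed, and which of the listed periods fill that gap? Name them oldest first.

900 million years; Rhyacian, Orosirian, Statherian, Calymmian

The Siderian closes at 2300 Ma and the Ectasian opens at 1400 Ma, so the interval is 2300 − 1400 = 900 Myr.
A period fits inside if it starts at or after 2300 Ma and ends at or before 1400 Ma; oldest first that gives Rhyacian, Orosirian, Statherian, Calymmian.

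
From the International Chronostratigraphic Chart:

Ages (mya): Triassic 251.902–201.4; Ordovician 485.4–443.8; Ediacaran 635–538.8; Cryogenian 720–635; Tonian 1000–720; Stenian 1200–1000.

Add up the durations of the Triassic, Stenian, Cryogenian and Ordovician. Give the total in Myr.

Duration is start − end for each: (251.902 − 201.4) + (1200 − 1000) + (720 − 635) + (485.4 − 443.8).
That is 50.502 + 200 + 85 + 41.6, which totals 377.102 million years.

377.102 million years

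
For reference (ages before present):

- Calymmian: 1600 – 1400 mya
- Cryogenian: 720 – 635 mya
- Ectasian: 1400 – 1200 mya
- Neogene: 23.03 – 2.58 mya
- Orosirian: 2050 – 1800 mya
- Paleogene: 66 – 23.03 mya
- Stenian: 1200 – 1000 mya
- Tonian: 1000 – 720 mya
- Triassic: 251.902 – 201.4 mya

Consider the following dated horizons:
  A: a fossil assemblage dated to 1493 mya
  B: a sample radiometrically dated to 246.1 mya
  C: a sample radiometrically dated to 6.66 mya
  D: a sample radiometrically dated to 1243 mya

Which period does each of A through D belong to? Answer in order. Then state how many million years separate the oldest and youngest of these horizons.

A — Calymmian; B — Triassic; C — Neogene; D — Ectasian; span 1486.34 million years

A: 1493 Ma lies in 1600–1400 Ma, so Calymmian.
B: 246.1 Ma lies in 251.902–201.4 Ma, so Triassic.
C: 6.66 Ma lies in 23.03–2.58 Ma, so Neogene.
D: 1243 Ma lies in 1400–1200 Ma, so Ectasian.
Oldest = 1493 Ma, youngest = 6.66 Ma → span 1486.34 Myr.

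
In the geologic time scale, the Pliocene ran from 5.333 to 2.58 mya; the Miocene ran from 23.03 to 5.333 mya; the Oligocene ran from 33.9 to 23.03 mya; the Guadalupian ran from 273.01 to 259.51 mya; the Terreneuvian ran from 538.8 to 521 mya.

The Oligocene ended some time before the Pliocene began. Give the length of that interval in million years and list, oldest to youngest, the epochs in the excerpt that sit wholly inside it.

End of Oligocene = 23.03 Ma; start of Pliocene = 5.333 Ma.
Gap = 23.03 − 5.333 = 17.697 Myr.
Epochs wholly inside 23.03–5.333 Ma: Miocene (23.03–5.333).

17.697 million years; Miocene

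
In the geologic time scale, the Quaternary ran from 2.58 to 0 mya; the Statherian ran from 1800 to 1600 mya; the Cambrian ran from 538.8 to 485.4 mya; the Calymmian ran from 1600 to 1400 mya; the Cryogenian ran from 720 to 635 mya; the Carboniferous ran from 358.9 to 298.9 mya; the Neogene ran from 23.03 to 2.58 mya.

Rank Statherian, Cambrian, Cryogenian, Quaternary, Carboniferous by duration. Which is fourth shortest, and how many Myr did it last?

Cryogenian, 85 million years

Durations: Statherian 200; Cambrian 53.4; Cryogenian 85; Quaternary 2.58; Carboniferous 60 Myr.
Sorted shortest-first: Quaternary (2.58), Cambrian (53.4), Carboniferous (60), Cryogenian (85), Statherian (200).
The fourth shortest is Cryogenian at 85 Myr.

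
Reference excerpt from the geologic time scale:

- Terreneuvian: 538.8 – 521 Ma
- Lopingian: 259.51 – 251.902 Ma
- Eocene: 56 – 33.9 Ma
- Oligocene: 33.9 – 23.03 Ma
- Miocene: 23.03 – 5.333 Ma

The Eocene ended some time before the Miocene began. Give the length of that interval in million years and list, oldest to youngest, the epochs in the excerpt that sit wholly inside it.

10.87 million years; Oligocene

End of Eocene = 33.9 Ma; start of Miocene = 23.03 Ma.
Gap = 33.9 − 23.03 = 10.87 Myr.
Epochs wholly inside 33.9–23.03 Ma: Oligocene (33.9–23.03).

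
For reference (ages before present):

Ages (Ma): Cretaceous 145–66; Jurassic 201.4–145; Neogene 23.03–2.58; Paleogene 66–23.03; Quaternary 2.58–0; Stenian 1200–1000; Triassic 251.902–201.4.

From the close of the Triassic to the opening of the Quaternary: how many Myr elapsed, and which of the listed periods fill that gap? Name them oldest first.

198.82 million years; Jurassic, Cretaceous, Paleogene, Neogene

The Triassic closes at 201.4 Ma and the Quaternary opens at 2.58 Ma, so the interval is 201.4 − 2.58 = 198.82 Myr.
A period fits inside if it starts at or after 201.4 Ma and ends at or before 2.58 Ma; oldest first that gives Jurassic, Cretaceous, Paleogene, Neogene.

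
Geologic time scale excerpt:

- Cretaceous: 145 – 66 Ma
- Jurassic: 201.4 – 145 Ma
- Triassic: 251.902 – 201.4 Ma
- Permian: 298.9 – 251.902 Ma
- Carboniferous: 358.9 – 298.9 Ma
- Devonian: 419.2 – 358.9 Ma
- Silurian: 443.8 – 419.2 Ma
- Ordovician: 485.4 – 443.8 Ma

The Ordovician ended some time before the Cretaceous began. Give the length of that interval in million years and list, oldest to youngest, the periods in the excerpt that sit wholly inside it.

298.8 million years; Silurian, Devonian, Carboniferous, Permian, Triassic, Jurassic

The Ordovician closes at 443.8 Ma and the Cretaceous opens at 145 Ma, so the interval is 443.8 − 145 = 298.8 Myr.
A period fits inside if it starts at or after 443.8 Ma and ends at or before 145 Ma; oldest first that gives Silurian, Devonian, Carboniferous, Permian, Triassic, Jurassic.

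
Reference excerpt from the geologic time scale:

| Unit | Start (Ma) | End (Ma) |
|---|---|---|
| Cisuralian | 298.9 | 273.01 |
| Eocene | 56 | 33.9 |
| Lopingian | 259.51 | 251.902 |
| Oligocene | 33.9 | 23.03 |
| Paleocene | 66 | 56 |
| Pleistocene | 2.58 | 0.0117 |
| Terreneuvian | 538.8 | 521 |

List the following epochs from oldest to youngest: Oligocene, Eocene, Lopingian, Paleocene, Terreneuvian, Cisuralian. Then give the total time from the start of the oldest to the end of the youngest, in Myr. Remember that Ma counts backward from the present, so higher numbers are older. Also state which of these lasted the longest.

Terreneuvian, Cisuralian, Lopingian, Paleocene, Eocene, Oligocene; total span 515.77 Myr; longest is Cisuralian

Start ages (Ma): Terreneuvian 538.8, Cisuralian 298.9, Lopingian 259.51, Paleocene 66, Eocene 56, Oligocene 33.9.
Ordered oldest to youngest: Terreneuvian, Cisuralian, Lopingian, Paleocene, Eocene, Oligocene.
Span = 538.8 − 23.03 = 515.77 Myr.
Durations: Lopingian 7.608, Cisuralian 25.89, Eocene 22.1, Oligocene 10.87, Terreneuvian 17.8, Paleocene 10 → longest is Cisuralian (25.89 Myr).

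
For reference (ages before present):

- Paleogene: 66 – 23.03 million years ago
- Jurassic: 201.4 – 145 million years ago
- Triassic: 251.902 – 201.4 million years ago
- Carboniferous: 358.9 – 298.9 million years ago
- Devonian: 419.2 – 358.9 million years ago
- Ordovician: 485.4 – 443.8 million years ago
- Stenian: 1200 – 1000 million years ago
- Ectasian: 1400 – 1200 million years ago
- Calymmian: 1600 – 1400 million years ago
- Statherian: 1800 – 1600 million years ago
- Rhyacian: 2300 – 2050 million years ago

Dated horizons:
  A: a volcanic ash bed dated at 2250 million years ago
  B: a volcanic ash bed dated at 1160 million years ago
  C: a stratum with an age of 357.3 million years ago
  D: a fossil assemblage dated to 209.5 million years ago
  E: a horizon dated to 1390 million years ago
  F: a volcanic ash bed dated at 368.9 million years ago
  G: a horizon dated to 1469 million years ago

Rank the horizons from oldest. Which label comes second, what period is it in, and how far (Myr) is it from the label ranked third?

Larger Ma means older, so oldest first: A 2250 > G 1469 > E 1390 > B 1160 > F 368.9 > C 357.3 > D 209.5.
Counting 2 along gives G (1469 Ma); the excerpt puts that inside the Calymmian, 1600–1400 Ma.
Next in line is E (1390 Ma), and 1469 − 1390 = 79 Myr.

G, in the Calymmian; 79 million years to E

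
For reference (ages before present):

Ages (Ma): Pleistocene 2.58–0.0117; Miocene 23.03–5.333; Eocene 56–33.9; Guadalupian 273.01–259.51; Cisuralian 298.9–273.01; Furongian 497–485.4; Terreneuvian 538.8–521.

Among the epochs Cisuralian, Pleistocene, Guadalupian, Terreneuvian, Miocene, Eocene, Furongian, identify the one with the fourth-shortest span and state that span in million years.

Durations: Cisuralian 25.89; Pleistocene 2.5683; Guadalupian 13.5; Terreneuvian 17.8; Miocene 17.697; Eocene 22.1; Furongian 11.6 Myr.
Sorted shortest-first: Pleistocene (2.5683), Furongian (11.6), Guadalupian (13.5), Miocene (17.697), Terreneuvian (17.8), Eocene (22.1), Cisuralian (25.89).
The fourth shortest is Miocene at 17.697 Myr.

Miocene, 17.697 million years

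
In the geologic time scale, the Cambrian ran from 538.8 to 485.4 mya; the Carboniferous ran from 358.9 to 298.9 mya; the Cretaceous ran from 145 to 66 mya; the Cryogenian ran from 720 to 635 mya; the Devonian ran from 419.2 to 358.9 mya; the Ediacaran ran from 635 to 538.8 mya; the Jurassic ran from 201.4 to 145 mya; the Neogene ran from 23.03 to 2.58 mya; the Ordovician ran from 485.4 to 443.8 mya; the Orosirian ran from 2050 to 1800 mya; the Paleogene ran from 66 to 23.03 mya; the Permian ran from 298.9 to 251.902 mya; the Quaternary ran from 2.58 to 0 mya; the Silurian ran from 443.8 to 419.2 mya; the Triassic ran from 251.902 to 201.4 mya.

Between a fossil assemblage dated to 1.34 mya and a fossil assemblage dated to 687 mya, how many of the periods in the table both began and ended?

12

687 Ma sits inside the Cryogenian (720–635) and 1.34 Ma inside the Quaternary (2.58–0); neither of those is wholly between the two dates.
The listed periods lying completely between them are Ediacaran, Cambrian, Ordovician, Silurian, Devonian, Carboniferous, Permian, Triassic, Jurassic, Cretaceous, Paleogene, Neogene — 12 in all.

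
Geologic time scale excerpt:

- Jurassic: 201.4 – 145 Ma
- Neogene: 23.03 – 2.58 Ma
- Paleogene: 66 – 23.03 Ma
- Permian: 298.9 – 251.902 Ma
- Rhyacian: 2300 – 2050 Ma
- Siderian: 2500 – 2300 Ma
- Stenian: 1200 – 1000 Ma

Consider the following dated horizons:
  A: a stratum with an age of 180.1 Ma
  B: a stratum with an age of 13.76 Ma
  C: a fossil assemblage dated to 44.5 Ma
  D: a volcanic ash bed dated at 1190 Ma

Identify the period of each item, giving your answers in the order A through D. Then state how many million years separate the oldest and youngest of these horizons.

Match each age against the start–end ranges in the excerpt: A = 180.1 Ma → Jurassic (201.4–145); B = 13.76 Ma → Neogene (23.03–2.58); C = 44.5 Ma → Paleogene (66–23.03); D = 1190 Ma → Stenian (1200–1000).
The largest age is 1190 Ma and the smallest is 13.76 Ma; their difference is 1176.24 Myr.

A — Jurassic; B — Neogene; C — Paleogene; D — Stenian; span 1176.24 million years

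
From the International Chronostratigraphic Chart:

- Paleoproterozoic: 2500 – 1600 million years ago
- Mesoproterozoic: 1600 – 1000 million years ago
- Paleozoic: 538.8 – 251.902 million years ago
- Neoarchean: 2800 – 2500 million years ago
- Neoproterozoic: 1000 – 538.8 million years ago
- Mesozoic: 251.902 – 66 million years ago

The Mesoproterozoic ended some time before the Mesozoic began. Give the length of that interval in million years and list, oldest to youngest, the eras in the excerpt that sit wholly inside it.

748.098 million years; Neoproterozoic, Paleozoic

End of Mesoproterozoic = 1000 Ma; start of Mesozoic = 251.902 Ma.
Gap = 1000 − 251.902 = 748.098 Myr.
Eras wholly inside 1000–251.902 Ma: Neoproterozoic (1000–538.8), Paleozoic (538.8–251.902).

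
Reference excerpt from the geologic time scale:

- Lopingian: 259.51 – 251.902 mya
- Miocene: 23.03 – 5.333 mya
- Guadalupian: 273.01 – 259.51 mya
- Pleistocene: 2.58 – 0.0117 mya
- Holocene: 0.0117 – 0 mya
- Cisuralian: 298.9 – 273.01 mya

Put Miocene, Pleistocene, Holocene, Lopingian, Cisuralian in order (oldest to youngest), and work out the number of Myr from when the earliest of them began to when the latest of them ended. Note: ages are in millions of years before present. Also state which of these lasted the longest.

From the excerpt: Miocene 23.03–5.333; Pleistocene 2.58–0.0117; Holocene 0.0117–0; Lopingian 259.51–251.902; Cisuralian 298.9–273.01 (Ma).
Larger Ma is earlier, so the oldest is Cisuralian and the youngest is Holocene; oldest to youngest: Cisuralian, Lopingian, Miocene, Pleistocene, Holocene.
Oldest start 298.9 minus youngest end 0 gives 298.9 Myr overall.
Individual lengths (start − end): Pleistocene 2.5683; Lopingian 7.608; Holocene 0.0117; Cisuralian 25.89; Miocene 17.697. The largest is Cisuralian at 25.89 Myr.

Cisuralian, Lopingian, Miocene, Pleistocene, Holocene; total span 298.9 Myr; longest is Cisuralian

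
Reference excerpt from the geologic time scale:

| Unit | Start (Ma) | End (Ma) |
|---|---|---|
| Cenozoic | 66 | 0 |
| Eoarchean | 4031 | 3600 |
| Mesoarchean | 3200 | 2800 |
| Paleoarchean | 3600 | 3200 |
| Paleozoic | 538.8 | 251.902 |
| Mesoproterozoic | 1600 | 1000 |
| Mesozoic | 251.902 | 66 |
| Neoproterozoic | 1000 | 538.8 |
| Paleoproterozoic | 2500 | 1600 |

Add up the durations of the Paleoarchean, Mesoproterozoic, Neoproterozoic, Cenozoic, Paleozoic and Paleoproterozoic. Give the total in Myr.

2714.098 million years

Duration is start − end for each: (3600 − 3200) + (1600 − 1000) + (1000 − 538.8) + (66 − 0) + (538.8 − 251.902) + (2500 − 1600).
That is 400 + 600 + 461.2 + 66 + 286.898 + 900, which totals 2714.098 million years.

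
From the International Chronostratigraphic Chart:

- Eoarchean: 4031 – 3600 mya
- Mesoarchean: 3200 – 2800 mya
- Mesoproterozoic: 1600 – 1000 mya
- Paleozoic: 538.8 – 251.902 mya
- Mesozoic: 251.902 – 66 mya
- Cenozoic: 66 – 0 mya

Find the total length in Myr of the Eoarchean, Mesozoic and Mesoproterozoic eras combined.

1216.902 million years

Duration is start − end for each: (4031 − 3600) + (251.902 − 66) + (1600 − 1000).
That is 431 + 185.902 + 600, which totals 1216.902 million years.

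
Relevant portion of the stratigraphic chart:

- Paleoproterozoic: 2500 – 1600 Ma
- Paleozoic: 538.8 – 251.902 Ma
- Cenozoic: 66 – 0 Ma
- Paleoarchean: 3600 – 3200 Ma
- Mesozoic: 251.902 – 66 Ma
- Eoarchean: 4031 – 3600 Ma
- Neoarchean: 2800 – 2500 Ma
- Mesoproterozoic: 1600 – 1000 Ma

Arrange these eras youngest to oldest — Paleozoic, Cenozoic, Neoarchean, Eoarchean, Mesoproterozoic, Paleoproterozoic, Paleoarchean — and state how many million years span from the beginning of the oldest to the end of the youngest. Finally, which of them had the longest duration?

Start ages (Ma): Eoarchean 4031, Paleoarchean 3600, Neoarchean 2800, Paleoproterozoic 2500, Mesoproterozoic 1600, Paleozoic 538.8, Cenozoic 66.
Ordered youngest to oldest: Cenozoic, Paleozoic, Mesoproterozoic, Paleoproterozoic, Neoarchean, Paleoarchean, Eoarchean.
Span = 4031 − 0 = 4031 Myr.
Durations: Mesoproterozoic 600, Cenozoic 66, Neoarchean 300, Eoarchean 431, Paleoproterozoic 900, Paleoarchean 400, Paleozoic 286.898 → longest is Paleoproterozoic (900 Myr).

Cenozoic → Paleozoic → Mesoproterozoic → Paleoproterozoic → Neoarchean → Paleoarchean → Eoarchean; total span 4031 Myr; longest is Paleoproterozoic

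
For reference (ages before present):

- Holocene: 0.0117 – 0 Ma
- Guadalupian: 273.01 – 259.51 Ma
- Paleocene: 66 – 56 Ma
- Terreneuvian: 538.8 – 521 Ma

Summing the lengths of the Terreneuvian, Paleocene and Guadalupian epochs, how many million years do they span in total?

Duration is start − end for each: (538.8 − 521) + (66 − 56) + (273.01 − 259.51).
That is 17.8 + 10 + 13.5, which totals 41.3 million years.

41.3 million years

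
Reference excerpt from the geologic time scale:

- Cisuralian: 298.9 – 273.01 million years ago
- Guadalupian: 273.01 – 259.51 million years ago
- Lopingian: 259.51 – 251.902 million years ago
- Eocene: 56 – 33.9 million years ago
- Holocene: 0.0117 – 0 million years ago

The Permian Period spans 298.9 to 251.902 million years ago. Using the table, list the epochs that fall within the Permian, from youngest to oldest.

Epochs with both bounds inside 298.9–251.902 Ma: Lopingian (259.51–251.902), Guadalupian (273.01–259.51), Cisuralian (298.9–273.01).

Lopingian, Guadalupian, Cisuralian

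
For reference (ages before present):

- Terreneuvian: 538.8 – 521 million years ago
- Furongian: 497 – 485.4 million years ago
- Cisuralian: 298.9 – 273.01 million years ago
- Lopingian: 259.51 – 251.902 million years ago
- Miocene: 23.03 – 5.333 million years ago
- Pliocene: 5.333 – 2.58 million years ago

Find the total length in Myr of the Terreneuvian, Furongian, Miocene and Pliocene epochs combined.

49.85 million years

Each duration: Terreneuvian = 17.8; Furongian = 11.6; Miocene = 17.697; Pliocene = 2.753.
Sum: 17.8 + 11.6 + 17.697 + 2.753 = 49.85 Myr.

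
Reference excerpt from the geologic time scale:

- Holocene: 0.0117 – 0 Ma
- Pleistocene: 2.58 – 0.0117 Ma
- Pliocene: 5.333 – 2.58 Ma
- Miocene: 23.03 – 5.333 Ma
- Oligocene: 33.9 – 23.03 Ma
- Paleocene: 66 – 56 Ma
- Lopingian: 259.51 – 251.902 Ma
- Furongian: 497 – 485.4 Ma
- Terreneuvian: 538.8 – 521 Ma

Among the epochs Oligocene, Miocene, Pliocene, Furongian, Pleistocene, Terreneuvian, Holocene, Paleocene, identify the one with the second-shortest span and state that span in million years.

Start − end for each: Oligocene 33.9 − 23.03 = 10.87; Miocene 23.03 − 5.333 = 17.697; Pliocene 5.333 − 2.58 = 2.753; Furongian 497 − 485.4 = 11.6; Pleistocene 2.58 − 0.0117 = 2.5683; Terreneuvian 538.8 − 521 = 17.8; Holocene 0.0117 − 0 = 0.0117; Paleocene 66 − 56 = 10.
Ranking these from shortest: Holocene < Pleistocene < Pliocene < Paleocene < Oligocene < Furongian < Miocene < Terreneuvian.
Position 2 in that ranking is Pleistocene, which lasted 2.5683 Myr.

Pleistocene, 2.5683 million years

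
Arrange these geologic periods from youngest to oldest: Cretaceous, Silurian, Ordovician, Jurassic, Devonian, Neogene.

Neogene → Cretaceous → Jurassic → Devonian → Silurian → Ordovician

Group by era (each group listed oldest first) — Paleozoic: Ordovician, Silurian, Devonian; Mesozoic: Jurassic, Cretaceous; Cenozoic: Neogene. The eras run Paleozoic → Mesozoic → Cenozoic. Concatenating the groups in that era order and then reversing gives youngest to oldest.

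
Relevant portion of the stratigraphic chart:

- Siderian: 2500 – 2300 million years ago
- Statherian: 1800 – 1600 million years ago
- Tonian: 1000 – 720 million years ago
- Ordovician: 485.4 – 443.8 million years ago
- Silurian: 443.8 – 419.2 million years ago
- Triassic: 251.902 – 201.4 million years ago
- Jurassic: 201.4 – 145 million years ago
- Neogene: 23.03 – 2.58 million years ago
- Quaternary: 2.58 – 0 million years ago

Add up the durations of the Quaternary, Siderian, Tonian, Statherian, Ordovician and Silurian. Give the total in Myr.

748.78 million years

Each duration: Quaternary = 2.58; Siderian = 200; Tonian = 280; Statherian = 200; Ordovician = 41.6; Silurian = 24.6.
Sum: 2.58 + 200 + 280 + 200 + 41.6 + 24.6 = 748.78 Myr.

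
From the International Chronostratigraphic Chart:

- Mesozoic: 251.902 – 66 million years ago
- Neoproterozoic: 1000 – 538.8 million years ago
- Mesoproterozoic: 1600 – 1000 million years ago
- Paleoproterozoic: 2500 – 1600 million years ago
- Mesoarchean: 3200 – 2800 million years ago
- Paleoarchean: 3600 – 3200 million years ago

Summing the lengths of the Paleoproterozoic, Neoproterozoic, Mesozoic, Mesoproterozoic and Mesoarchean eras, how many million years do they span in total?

Each duration: Paleoproterozoic = 900; Neoproterozoic = 461.2; Mesozoic = 185.902; Mesoproterozoic = 600; Mesoarchean = 400.
Sum: 900 + 461.2 + 185.902 + 600 + 400 = 2547.102 Myr.

2547.102 million years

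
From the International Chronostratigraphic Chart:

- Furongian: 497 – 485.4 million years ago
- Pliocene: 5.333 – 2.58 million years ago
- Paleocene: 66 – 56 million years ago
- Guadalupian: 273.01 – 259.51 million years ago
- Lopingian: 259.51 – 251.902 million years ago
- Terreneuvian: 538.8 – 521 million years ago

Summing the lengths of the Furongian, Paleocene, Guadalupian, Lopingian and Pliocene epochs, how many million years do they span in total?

Each duration: Furongian = 11.6; Paleocene = 10; Guadalupian = 13.5; Lopingian = 7.608; Pliocene = 2.753.
Sum: 11.6 + 10 + 13.5 + 7.608 + 2.753 = 45.461 Myr.

45.461 million years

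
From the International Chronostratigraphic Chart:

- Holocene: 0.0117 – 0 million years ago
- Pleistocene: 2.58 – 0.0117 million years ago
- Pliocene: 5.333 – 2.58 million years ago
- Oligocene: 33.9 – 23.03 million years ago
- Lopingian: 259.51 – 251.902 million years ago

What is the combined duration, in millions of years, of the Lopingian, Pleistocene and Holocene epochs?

10.188 million years

Each duration: Lopingian = 7.608; Pleistocene = 2.5683; Holocene = 0.0117.
Sum: 7.608 + 2.5683 + 0.0117 = 10.188 Myr.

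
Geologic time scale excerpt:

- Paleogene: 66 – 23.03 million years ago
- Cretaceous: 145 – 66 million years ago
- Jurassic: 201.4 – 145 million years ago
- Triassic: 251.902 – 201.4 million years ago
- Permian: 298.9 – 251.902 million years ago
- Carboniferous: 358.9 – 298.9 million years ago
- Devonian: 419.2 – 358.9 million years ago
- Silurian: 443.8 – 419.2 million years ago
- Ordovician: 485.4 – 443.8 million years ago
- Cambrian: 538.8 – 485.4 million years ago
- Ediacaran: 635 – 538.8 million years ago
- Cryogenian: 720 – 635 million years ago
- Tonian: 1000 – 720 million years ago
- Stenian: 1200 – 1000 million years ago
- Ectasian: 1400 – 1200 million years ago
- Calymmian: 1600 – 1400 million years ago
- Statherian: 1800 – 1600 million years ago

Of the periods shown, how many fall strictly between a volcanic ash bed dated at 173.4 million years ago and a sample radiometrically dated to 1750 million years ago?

13

1750 Ma sits inside the Statherian (1800–1600) and 173.4 Ma inside the Jurassic (201.4–145); neither of those is wholly between the two dates.
The listed periods lying completely between them are Calymmian, Ectasian, Stenian, Tonian, Cryogenian, Ediacaran, Cambrian, Ordovician, Silurian, Devonian, Carboniferous, Permian, Triassic — 13 in all.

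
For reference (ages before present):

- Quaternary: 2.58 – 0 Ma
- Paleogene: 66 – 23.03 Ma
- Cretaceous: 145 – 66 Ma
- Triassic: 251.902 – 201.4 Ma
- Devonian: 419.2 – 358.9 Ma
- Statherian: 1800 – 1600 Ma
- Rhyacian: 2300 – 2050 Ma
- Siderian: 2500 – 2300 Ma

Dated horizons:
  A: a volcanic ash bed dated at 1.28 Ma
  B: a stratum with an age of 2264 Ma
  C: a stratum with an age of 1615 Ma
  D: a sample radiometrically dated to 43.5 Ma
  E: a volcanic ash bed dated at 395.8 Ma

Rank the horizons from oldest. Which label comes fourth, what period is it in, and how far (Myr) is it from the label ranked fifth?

Sorted oldest-first by Ma: B (2264), C (1615), E (395.8), D (43.5), A (1.28).
The fourth oldest is D at 43.5 Ma, which lies in 66–23.03 Ma: the Paleogene.
The fifth oldest is A at 1.28 Ma; separation = |43.5 − 1.28| = 42.22 Myr.

D, in the Paleogene; 42.22 million years to A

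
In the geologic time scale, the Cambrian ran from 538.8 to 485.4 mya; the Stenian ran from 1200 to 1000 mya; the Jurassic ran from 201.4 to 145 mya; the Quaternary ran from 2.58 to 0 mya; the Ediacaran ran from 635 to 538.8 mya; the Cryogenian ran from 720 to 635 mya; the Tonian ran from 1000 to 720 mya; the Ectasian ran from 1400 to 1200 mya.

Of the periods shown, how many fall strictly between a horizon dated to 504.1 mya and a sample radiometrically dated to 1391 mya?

4

1391 Ma sits inside the Ectasian (1400–1200) and 504.1 Ma inside the Cambrian (538.8–485.4); neither of those is wholly between the two dates.
The listed periods lying completely between them are Stenian, Tonian, Cryogenian, Ediacaran — 4 in all.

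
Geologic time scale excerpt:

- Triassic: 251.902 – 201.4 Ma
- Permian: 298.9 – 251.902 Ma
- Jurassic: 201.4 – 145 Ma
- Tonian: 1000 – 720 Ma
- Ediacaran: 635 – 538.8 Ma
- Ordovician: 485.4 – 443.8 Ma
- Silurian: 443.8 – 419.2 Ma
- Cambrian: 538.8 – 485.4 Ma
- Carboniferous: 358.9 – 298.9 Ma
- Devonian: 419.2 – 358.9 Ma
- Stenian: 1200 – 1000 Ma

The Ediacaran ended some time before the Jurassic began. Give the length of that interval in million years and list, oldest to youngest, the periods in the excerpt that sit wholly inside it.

337.4 million years; Cambrian, Ordovician, Silurian, Devonian, Carboniferous, Permian, Triassic

The Ediacaran closes at 538.8 Ma and the Jurassic opens at 201.4 Ma, so the interval is 538.8 − 201.4 = 337.4 Myr.
A period fits inside if it starts at or after 538.8 Ma and ends at or before 201.4 Ma; oldest first that gives Cambrian, Ordovician, Silurian, Devonian, Carboniferous, Permian, Triassic.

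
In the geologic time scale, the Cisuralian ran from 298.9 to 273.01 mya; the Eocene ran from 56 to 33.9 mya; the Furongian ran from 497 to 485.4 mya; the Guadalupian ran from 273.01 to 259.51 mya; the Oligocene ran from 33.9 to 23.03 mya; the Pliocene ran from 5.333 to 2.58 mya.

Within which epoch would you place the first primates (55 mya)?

55 Ma lies between 56 and 33.9 Ma, so it falls in the Eocene.

Eocene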